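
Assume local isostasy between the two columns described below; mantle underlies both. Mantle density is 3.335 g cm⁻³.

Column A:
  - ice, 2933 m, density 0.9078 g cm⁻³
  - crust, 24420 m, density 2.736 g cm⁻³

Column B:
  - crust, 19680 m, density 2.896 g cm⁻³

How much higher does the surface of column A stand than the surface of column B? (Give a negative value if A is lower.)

3930 m

For any compensation level in the mantle, the mantle terms cancel and isostasy reduces to e = (Σt_A − Σt_B) − (Σ(ρt)_A − Σ(ρt)_B) / ρ_m.
Σt_A = 27353 m; Σt_B = 19680 m; Σ(ρt)_A = 69475.6974; Σ(ρt)_B = 56993.28 (in m·g cm⁻³).
e = (27353 − 19680) − (69475.6974 − 56993.28) / 3.335 = 3930 m.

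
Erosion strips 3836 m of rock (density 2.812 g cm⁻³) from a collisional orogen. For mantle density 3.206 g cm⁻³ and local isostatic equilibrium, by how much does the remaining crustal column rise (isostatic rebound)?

3360 m

Unloading: uplift u = e ρ_c/ρ_m = 3836 m × 2.812/3.206 = 3360 m.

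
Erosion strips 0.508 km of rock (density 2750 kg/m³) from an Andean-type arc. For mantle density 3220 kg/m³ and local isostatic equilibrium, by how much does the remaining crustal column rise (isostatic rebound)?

Unloading: uplift u = e ρ_c/ρ_m = 0.508 km × 2750/3220 = 0.434 km.

0.434 km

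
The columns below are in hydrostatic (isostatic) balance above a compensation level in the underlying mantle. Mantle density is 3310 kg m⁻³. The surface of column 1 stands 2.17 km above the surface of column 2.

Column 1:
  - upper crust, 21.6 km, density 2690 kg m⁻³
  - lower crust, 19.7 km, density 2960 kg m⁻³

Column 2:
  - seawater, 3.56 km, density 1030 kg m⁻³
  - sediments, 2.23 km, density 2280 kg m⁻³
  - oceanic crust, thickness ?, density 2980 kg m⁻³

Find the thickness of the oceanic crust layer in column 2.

Take the compensation level at the base of the deeper column (depth z_c below the surface of column 1) and equate Σ ρ_i t_i down to z_c; mantle fills any gap and the z_c terms cancel.
Column 1: 21.6×2690 + 19.7×2960 + (z_c − 41.3)×3310
Column 2: 2.17×0 + 3.56×1030 + 2.23×2280 + x×2980 + (z_c − 2.17 − 5.79 − x)×3310
The z_c×3310 term appears on both sides and cancels. Collect the known terms of each column as K = Σ(ρt)_known − 3310 × (depth of known layers): K_1 = 116416 − 3310×41.3 = −20287; K_2 = 8751.2 − 3310×(2.17 + 5.79) = −17596.4.
Balance: K_1 = K_2 − x×(3310 − 2980), so x = (K_2 − K_1)/(3310 − 2980) = 2690.6/330 = 8.15 km.

8.15 km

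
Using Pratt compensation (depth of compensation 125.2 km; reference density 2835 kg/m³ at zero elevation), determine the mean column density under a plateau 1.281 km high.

Pratt balance: ρ_ref D = ρ (D + h).
ρ = ρ_ref D/(D + h) = 2835 × 125.2 km/(125.2 km + 1.281 km) = 2810 kg/m³.

2810 kg/m³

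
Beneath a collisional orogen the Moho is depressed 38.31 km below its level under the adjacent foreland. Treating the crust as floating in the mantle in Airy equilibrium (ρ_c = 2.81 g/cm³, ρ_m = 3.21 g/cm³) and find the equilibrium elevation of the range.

5.45 km

For local isostatic compensation: ρ_c h = (ρ_m − ρ_c) r.
h = r (ρ_m − ρ_c) / ρ_c = 38.31 km × (3.21 − 2.81) / 2.81 = 5.45 km.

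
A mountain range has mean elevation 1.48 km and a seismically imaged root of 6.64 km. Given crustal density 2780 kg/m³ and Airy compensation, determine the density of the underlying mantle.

Airy balance: ρ_c h = (ρ_m − ρ_c) r → ρ_m = ρ_c (1 + h/r).
ρ_m = 2780 × (1 + 1.48 km/6.64 km) = 3400 kg/m³.

3400 kg/m³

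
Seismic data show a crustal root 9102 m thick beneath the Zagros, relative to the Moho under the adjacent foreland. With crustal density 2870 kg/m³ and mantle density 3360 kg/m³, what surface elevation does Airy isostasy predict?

1550 m

For local isostatic compensation: ρ_c h = (ρ_m − ρ_c) r.
h = r (ρ_m − ρ_c) / ρ_c = 9102 m × (3360 − 2870) / 2870 = 1550 m.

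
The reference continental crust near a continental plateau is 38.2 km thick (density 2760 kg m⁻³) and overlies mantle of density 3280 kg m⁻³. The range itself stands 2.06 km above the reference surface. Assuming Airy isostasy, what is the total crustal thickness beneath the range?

51.2 km

Root depth r = h ρ_c / (ρ_m − ρ_c) = 2.06 km × 2760 / 520 = 10.93 km.
Total thickness = T + h + r = 38.2 km + 2.06 km + 10.93 km = 51.2 km.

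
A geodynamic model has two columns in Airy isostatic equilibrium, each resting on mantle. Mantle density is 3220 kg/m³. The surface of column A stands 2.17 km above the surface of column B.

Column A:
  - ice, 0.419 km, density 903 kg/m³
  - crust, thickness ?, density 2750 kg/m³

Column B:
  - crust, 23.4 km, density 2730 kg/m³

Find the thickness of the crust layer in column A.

37.2 km

Take the compensation level at the base of the deeper column (depth z_c below the surface of column A) and equate Σ ρ_i t_i down to z_c; mantle fills any gap and the z_c terms cancel.
Column A: 0.419×903 + x×2750 + (z_c − 0.419 − x)×3220
Column B: 2.17×0 + 23.4×2730 + (z_c − 2.17 − 23.4)×3220
The z_c×3220 term appears on both sides and cancels. Collect the known terms of each column as K = Σ(ρt)_known − 3220 × (depth of known layers): K_A = 378.357 − 3220×0.419 = −970.823; K_B = 63882 − 3220×(2.17 + 23.4) = −18453.4.
Balance: K_A − x×(3220 − 2750) = K_B, so x = (K_A − K_B)/(3220 − 2750) = 17482.6/470 = 37.2 km.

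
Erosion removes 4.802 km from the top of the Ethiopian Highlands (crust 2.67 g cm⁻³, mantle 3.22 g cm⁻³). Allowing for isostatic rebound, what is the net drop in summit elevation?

0.82 km

Rebound u = e ρ_c/ρ_m = 4.802 km × 2.67/3.22 = 3.982 km.
Net surface drop = e − u = 4.802 km − 3.982 km = e (ρ_m − ρ_c)/ρ_m = 0.82 km.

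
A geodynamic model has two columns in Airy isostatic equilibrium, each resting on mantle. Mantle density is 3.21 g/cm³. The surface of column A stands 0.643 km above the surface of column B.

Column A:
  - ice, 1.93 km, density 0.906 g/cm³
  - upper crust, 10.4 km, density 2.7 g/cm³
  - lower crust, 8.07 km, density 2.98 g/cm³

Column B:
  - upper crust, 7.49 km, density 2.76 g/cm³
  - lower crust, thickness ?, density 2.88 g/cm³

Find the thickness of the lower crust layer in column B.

Take the compensation level at the base of the deeper column (depth z_c below the surface of column A) and equate Σ ρ_i t_i down to z_c; mantle fills any gap and the z_c terms cancel.
Column A: 1.93×0.906 + 10.4×2.7 + 8.07×2.98 + (z_c − 20.4)×3.21
Column B: 0.643×0 + 7.49×2.76 + x×2.88 + (z_c − 0.643 − 7.49 − x)×3.21
The z_c×3.21 term appears on both sides and cancels. Collect the known terms of each column as K = Σ(ρt)_known − 3.21 × (depth of known layers): K_A = 53.87718 − 3.21×20.4 = −11.60682; K_B = 20.6724 − 3.21×(0.643 + 7.49) = −5.43453.
Balance: K_A = K_B − x×(3.21 − 2.88), so x = (K_B − K_A)/(3.21 − 2.88) = 6.17229/0.33 = 18.7 km.

18.7 km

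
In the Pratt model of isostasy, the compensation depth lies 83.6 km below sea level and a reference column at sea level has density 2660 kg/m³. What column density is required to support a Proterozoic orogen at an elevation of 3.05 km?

Pratt balance: ρ_ref D = ρ (D + h).
ρ = ρ_ref D/(D + h) = 2660 × 83.6 km/(83.6 km + 3.05 km) = 2570 kg/m³.

2570 kg/m³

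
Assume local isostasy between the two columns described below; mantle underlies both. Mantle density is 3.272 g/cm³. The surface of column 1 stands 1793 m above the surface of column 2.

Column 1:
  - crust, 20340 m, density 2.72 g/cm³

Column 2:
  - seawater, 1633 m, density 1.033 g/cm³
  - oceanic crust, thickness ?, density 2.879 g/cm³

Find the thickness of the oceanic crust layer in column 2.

Take the compensation level at the base of the deeper column (depth z_c below the surface of column 1) and equate Σ ρ_i t_i down to z_c; mantle fills any gap and the z_c terms cancel.
Column 1: 20340×2.72 + (z_c − 20340)×3.272
Column 2: 1793×0 + 1633×1.033 + x×2.879 + (z_c − 1793 − 1633 − x)×3.272
The z_c×3.272 term appears on both sides and cancels. Collect the known terms of each column as K = Σ(ρt)_known − 3.272 × (depth of known layers): K_1 = 55324.8 − 3.272×20340 = −11227.68; K_2 = 1686.889 − 3.272×(1793 + 1633) = −9522.983.
Balance: K_1 = K_2 − x×(3.272 − 2.879), so x = (K_2 − K_1)/(3.272 − 2.879) = 1704.7/0.393 = 4340 m.

4340 m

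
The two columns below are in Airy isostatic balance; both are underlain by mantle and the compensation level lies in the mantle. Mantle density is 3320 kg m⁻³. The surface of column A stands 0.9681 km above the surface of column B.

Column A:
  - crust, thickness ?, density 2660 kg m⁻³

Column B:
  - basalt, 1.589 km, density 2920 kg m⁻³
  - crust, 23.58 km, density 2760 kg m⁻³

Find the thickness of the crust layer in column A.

Take the compensation level at the base of the deeper column (depth z_c below the surface of column A) and equate Σ ρ_i t_i down to z_c; mantle fills any gap and the z_c terms cancel.
Column A: x×2660 + (z_c − 0 − x)×3320
Column B: 0.9681×0 + 1.589×2920 + 23.58×2760 + (z_c − 0.9681 − 25.169)×3320
The z_c×3320 term appears on both sides and cancels. Collect the known terms of each column as K = Σ(ρt)_known − 3320 × (depth of known layers): K_A = 0 − 3320×0 = 0; K_B = 69720.68 − 3320×(0.9681 + 25.169) = −17054.492.
Balance: K_A − x×(3320 − 2660) = K_B, so x = (K_A − K_B)/(3320 − 2660) = 17054.5/660 = 25.8 km.

25.8 km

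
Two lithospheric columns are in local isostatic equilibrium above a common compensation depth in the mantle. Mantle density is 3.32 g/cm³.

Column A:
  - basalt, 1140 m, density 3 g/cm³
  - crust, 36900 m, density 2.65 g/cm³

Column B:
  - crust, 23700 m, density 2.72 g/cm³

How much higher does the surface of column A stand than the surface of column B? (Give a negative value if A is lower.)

For any compensation level in the mantle, the mantle terms cancel and isostasy reduces to e = (Σt_A − Σt_B) − (Σ(ρt)_A − Σ(ρt)_B) / ρ_m.
Σt_A = 38040 m; Σt_B = 23700 m; Σ(ρt)_A = 101205; Σ(ρt)_B = 64464 (in m·g/cm³).
e = (38040 − 23700) − (101205 − 64464) / 3.32 = 3270 m.

3270 m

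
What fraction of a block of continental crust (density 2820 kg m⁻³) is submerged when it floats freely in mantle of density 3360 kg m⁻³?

83.9%

Submerged fraction = ρ_obj/ρ_fluid = 2820/3360 = 83.9%.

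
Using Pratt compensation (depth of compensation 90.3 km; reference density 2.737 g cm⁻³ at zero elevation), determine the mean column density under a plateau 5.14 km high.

Pratt balance: ρ_ref D = ρ (D + h).
ρ = ρ_ref D/(D + h) = 2.737 × 90.3 km/(90.3 km + 5.14 km) = 2.59 g cm⁻³.

2.59 g cm⁻³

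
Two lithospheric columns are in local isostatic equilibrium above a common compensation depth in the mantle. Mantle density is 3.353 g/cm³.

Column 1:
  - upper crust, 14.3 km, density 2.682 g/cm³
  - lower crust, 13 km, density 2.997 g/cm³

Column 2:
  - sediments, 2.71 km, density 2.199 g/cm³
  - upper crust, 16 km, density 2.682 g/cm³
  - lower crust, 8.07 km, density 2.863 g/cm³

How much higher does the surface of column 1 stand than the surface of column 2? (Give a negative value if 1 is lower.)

For any compensation level in the mantle, the mantle terms cancel and isostasy reduces to e = (Σt_1 − Σt_2) − (Σ(ρt)_1 − Σ(ρt)_2) / ρ_m.
Σt_1 = 27.3 km; Σt_2 = 26.78 km; Σ(ρt)_1 = 77.3136; Σ(ρt)_2 = 71.9757 (in km·g/cm³).
e = (27.3 − 26.78) − (77.3136 − 71.9757) / 3.353 = −1.07 km.

−1.07 km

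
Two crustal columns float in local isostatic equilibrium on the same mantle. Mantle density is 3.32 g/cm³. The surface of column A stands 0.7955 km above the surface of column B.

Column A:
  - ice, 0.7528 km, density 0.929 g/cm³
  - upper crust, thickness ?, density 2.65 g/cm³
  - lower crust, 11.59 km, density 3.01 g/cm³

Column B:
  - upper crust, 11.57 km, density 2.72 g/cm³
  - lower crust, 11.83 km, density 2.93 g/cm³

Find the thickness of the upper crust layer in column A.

13.1 km

Take the compensation level at the base of the deeper column (depth z_c below the surface of column A) and equate Σ ρ_i t_i down to z_c; mantle fills any gap and the z_c terms cancel.
Column A: 0.7528×0.929 + x×2.65 + 11.59×3.01 + (z_c − 12.3428 − x)×3.32
Column B: 0.7955×0 + 11.57×2.72 + 11.83×2.93 + (z_c − 0.7955 − 23.4)×3.32
The z_c×3.32 term appears on both sides and cancels. Collect the known terms of each column as K = Σ(ρt)_known − 3.32 × (depth of known layers): K_A = 35.5852512 − 3.32×12.3428 = −5.3928448; K_B = 66.1323 − 3.32×(0.7955 + 23.4) = −14.19676.
Balance: K_A − x×(3.32 − 2.65) = K_B, so x = (K_A − K_B)/(3.32 − 2.65) = 8.80392/0.67 = 13.1 km.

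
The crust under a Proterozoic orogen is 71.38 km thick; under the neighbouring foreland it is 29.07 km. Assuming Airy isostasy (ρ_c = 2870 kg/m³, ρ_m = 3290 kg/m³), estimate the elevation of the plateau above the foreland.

Excess crust Δ = 71.38 km − 29.07 km = 42.31 km, split between elevation h and root r with h + r = Δ.
Airy balance ρ_c h = (ρ_m − ρ_c) r gives r = h ρ_c/(ρ_m − ρ_c), so h (1 + ρ_c/(ρ_m − ρ_c)) = Δ, i.e. h = Δ (ρ_m − ρ_c)/ρ_m.
h = 42.31 km × 420/3290 = 5.4 km.

5.4 km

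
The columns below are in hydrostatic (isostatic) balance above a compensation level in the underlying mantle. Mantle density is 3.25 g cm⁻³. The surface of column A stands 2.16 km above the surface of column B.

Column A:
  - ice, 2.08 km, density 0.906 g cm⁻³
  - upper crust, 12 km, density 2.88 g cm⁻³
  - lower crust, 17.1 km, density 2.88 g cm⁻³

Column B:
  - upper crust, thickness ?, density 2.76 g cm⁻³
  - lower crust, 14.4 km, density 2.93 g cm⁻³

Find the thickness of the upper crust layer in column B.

8.19 km

Take the compensation level at the base of the deeper column (depth z_c below the surface of column A) and equate Σ ρ_i t_i down to z_c; mantle fills any gap and the z_c terms cancel.
Column A: 2.08×0.906 + 12×2.88 + 17.1×2.88 + (z_c − 31.18)×3.25
Column B: 2.16×0 + x×2.76 + 14.4×2.93 + (z_c − 2.16 − 14.4 − x)×3.25
The z_c×3.25 term appears on both sides and cancels. Collect the known terms of each column as K = Σ(ρt)_known − 3.25 × (depth of known layers): K_A = 85.69248 − 3.25×31.18 = −15.64252; K_B = 42.192 − 3.25×(2.16 + 14.4) = −11.628.
Balance: K_A = K_B − x×(3.25 − 2.76), so x = (K_B − K_A)/(3.25 − 2.76) = 4.01452/0.49 = 8.19 km.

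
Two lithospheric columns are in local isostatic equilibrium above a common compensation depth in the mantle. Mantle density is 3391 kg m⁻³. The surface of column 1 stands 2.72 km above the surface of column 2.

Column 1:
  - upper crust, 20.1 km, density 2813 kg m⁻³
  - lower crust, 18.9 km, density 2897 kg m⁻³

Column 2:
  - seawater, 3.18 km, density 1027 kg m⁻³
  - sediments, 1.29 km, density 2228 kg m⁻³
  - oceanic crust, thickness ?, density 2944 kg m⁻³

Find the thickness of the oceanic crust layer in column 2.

6.07 km

Take the compensation level at the base of the deeper column (depth z_c below the surface of column 1) and equate Σ ρ_i t_i down to z_c; mantle fills any gap and the z_c terms cancel.
Column 1: 20.1×2813 + 18.9×2897 + (z_c − 39)×3391
Column 2: 2.72×0 + 3.18×1027 + 1.29×2228 + x×2944 + (z_c − 2.72 − 4.47 − x)×3391
The z_c×3391 term appears on both sides and cancels. Collect the known terms of each column as K = Σ(ρt)_known − 3391 × (depth of known layers): K_1 = 111294.6 − 3391×39 = −20954.4; K_2 = 6139.98 − 3391×(2.72 + 4.47) = −18241.31.
Balance: K_1 = K_2 − x×(3391 − 2944), so x = (K_2 − K_1)/(3391 − 2944) = 2713.09/447 = 6.07 km.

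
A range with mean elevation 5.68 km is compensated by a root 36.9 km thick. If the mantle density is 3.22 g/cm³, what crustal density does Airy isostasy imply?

2.79 g/cm³

ρ_c h = (ρ_m − ρ_c) r → ρ_c (h + r) = ρ_m r → ρ_c = ρ_m r / (h + r).
ρ_c = 3.22 × 36.9 km / (5.68 km + 36.9 km) = 2.79 g/cm³.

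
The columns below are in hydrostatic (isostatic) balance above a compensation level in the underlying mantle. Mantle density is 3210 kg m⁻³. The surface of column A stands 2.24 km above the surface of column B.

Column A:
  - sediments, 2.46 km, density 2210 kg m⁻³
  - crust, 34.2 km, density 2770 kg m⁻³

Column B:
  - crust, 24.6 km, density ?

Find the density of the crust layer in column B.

Take the compensation level at the base of the deeper column (depth z_c below the surface of column A) and equate Σ ρ_i t_i down to z_c; mantle fills any gap and the z_c terms cancel.
Column A: 2.46×2210 + 34.2×2770 + (z_c − 36.66)×3210
Column B: 2.24×0 + 24.6×ρ + (z_c − 2.24 − 24.6)×3210
The z_c×3210 term appears on both sides and cancels. Collect the known terms of each column as K = Σ(ρt)_known − 3210 × (depth of known layers): K_A = 100170.6 − 3210×36.66 = −17508; K_B = 0 − 3210×(2.24 + 24.6) = −86156.4.
Balance: K_A = K_B + 24.6×ρ, so ρ = (K_A − K_B)/24.6 = 68648.4/24.6 = 2790 kg m⁻³.

2790 kg m⁻³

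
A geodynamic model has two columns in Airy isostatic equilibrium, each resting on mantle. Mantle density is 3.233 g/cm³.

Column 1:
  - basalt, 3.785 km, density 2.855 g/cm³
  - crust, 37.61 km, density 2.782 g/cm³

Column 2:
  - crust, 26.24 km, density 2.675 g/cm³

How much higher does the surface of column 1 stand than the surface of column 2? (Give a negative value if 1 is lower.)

1.16 km

For any compensation level in the mantle, the mantle terms cancel and isostasy reduces to e = (Σt_1 − Σt_2) − (Σ(ρt)_1 − Σ(ρt)_2) / ρ_m.
Σt_1 = 41.395 km; Σt_2 = 26.24 km; Σ(ρt)_1 = 115.437195; Σ(ρt)_2 = 70.192 (in km·g/cm³).
e = (41.395 − 26.24) − (115.437195 − 70.192) / 3.233 = 1.16 km.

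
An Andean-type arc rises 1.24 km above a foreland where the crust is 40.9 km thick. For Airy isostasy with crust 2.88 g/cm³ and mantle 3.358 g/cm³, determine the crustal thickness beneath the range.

49.6 km

Root depth r = h ρ_c / (ρ_m − ρ_c) = 1.24 km × 2.88 / 0.478 = 7.471 km.
Total thickness = T + h + r = 40.9 km + 1.24 km + 7.471 km = 49.6 km.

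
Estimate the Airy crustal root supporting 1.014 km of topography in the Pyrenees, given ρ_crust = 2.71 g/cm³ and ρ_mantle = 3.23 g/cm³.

5.28 km

Equating mass per unit area of the two columns: the weight of the topography is balanced by the buoyancy of the root, ρ_c h = (ρ_m − ρ_c) r.
r = h · ρ_c / (ρ_m − ρ_c) = 1.014 km × 2.71 / (3.23 − 2.71) = 5.28 km.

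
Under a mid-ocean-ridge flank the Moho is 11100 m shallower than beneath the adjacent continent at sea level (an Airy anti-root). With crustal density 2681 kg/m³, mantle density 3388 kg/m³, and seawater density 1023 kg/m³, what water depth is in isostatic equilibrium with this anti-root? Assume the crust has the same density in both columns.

Replacing a thickness d of crust by seawater at the top must be balanced by replacing crust with mantle at the base: d (ρ_c − ρ_w) = a (ρ_m − ρ_c).
d = a (ρ_m − ρ_c)/(ρ_c − ρ_w) = 11100 m × 707/1658 = 4730 m.

4730 m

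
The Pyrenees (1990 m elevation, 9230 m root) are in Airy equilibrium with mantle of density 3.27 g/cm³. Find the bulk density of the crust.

2.69 g/cm³

ρ_c h = (ρ_m − ρ_c) r → ρ_c (h + r) = ρ_m r → ρ_c = ρ_m r / (h + r).
ρ_c = 3.27 × 9230 m / (1990 m + 9230 m) = 2.69 g/cm³.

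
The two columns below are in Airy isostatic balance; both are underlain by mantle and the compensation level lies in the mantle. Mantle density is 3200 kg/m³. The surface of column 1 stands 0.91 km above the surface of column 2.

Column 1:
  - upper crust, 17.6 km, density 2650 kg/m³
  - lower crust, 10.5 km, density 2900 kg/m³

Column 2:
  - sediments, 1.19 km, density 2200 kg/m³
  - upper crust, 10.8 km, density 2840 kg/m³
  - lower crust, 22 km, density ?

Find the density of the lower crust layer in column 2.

Take the compensation level at the base of the deeper column (depth z_c below the surface of column 1) and equate Σ ρ_i t_i down to z_c; mantle fills any gap and the z_c terms cancel.
Column 1: 17.6×2650 + 10.5×2900 + (z_c − 28.1)×3200
Column 2: 0.91×0 + 1.19×2200 + 10.8×2840 + 22×ρ + (z_c − 0.91 − 33.99)×3200
The z_c×3200 term appears on both sides and cancels. Collect the known terms of each column as K = Σ(ρt)_known − 3200 × (depth of known layers): K_1 = 77090 − 3200×28.1 = −12830; K_2 = 33290 − 3200×(0.91 + 33.99) = −78390.
Balance: K_1 = K_2 + 22×ρ, so ρ = (K_1 − K_2)/22 = 65560/22 = 2980 kg/m³.

2980 kg/m³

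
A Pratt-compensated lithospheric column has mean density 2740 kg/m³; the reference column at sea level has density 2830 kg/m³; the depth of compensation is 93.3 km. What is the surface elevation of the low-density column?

3.06 km

ρ_ref D = ρ (D + h) → h = D (ρ_ref − ρ)/ρ.
h = 93.3 km × (2830 − 2740)/2740 = 3.06 km.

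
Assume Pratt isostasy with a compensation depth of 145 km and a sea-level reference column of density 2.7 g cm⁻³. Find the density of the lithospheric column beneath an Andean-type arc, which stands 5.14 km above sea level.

Pratt balance: ρ_ref D = ρ (D + h).
ρ = ρ_ref D/(D + h) = 2.7 × 145 km/(145 km + 5.14 km) = 2.61 g cm⁻³.

2.61 g cm⁻³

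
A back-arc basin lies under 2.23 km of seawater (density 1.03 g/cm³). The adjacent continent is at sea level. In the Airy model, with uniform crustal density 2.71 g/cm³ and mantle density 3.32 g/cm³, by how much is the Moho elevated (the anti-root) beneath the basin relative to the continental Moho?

6.14 km

In Airy isostatic equilibrium: replacing crust with seawater at the top is compensated by replacing crust with mantle at the base: d (ρ_c − ρ_w) = a (ρ_m − ρ_c).
a = d (ρ_c − ρ_w)/(ρ_m − ρ_c) = 2.23 km × 1.68/0.61 = 6.14 km.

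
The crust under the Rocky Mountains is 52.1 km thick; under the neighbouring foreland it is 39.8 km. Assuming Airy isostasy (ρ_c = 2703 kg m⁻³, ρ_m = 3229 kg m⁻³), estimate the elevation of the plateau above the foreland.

2 km

Excess crust Δ = 52.1 km − 39.8 km = 12.3 km, split between elevation h and root r with h + r = Δ.
Airy balance ρ_c h = (ρ_m − ρ_c) r gives r = h ρ_c/(ρ_m − ρ_c), so h (1 + ρ_c/(ρ_m − ρ_c)) = Δ, i.e. h = Δ (ρ_m − ρ_c)/ρ_m.
h = 12.3 km × 526/3229 = 2 km.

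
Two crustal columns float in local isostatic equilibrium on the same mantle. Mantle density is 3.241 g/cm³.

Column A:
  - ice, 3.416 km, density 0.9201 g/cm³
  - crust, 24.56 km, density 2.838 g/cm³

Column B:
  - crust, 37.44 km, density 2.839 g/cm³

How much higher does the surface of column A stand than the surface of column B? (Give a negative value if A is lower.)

0.856 km

For any compensation level in the mantle, the mantle terms cancel and isostasy reduces to e = (Σt_A − Σt_B) − (Σ(ρt)_A − Σ(ρt)_B) / ρ_m.
Σt_A = 27.976 km; Σt_B = 37.44 km; Σ(ρt)_A = 72.8443416; Σ(ρt)_B = 106.29216 (in km·g/cm³).
e = (27.976 − 37.44) − (72.8443416 − 106.29216) / 3.241 = 0.856 km.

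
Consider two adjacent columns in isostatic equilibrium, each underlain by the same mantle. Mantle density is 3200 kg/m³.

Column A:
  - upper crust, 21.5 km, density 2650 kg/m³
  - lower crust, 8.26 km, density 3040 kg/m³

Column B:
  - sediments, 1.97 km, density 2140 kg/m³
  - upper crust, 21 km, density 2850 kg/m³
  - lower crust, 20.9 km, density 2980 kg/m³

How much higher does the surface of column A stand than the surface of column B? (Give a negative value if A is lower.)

−0.278 km

For any compensation level in the mantle, the mantle terms cancel and isostasy reduces to e = (Σt_A − Σt_B) − (Σ(ρt)_A − Σ(ρt)_B) / ρ_m.
Σt_A = 29.76 km; Σt_B = 43.87 km; Σ(ρt)_A = 82085.4; Σ(ρt)_B = 126347.8 (in km·kg/m³).
e = (29.76 − 43.87) − (82085.4 − 126347.8) / 3200 = −0.278 km.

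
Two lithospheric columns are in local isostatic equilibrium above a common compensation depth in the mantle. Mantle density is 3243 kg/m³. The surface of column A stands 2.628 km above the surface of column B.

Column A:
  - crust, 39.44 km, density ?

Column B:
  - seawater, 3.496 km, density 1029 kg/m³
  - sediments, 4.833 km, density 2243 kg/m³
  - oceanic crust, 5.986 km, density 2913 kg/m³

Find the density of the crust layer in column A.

2660 kg/m³

Take the compensation level at the base of the deeper column (depth z_c below the surface of column A) and equate Σ ρ_i t_i down to z_c; mantle fills any gap and the z_c terms cancel.
Column A: 39.44×ρ + (z_c − 39.44)×3243
Column B: 2.628×0 + 3.496×1029 + 4.833×2243 + 5.986×2913 + (z_c − 2.628 − 14.315)×3243
The z_c×3243 term appears on both sides and cancels. Collect the known terms of each column as K = Σ(ρt)_known − 3243 × (depth of known layers): K_A = 0 − 3243×39.44 = −127903.92; K_B = 31875.021 − 3243×(2.628 + 14.315) = −23071.128.
Balance: K_A + 39.44×ρ = K_B, so ρ = (K_B − K_A)/39.44 = 104833/39.44 = 2660 kg/m³.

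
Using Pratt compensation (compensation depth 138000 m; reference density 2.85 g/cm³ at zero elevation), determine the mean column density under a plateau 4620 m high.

Pratt balance: ρ_ref D = ρ (D + h).
ρ = ρ_ref D/(D + h) = 2.85 × 138000 m/(138000 m + 4620 m) = 2.76 g/cm³.

2.76 g/cm³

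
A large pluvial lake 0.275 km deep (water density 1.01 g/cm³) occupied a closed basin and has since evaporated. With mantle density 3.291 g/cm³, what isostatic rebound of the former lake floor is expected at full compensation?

0.0844 km

u = d ρ_w/ρ_m = 0.275 km × 1.01/3.291 = 0.0844 km.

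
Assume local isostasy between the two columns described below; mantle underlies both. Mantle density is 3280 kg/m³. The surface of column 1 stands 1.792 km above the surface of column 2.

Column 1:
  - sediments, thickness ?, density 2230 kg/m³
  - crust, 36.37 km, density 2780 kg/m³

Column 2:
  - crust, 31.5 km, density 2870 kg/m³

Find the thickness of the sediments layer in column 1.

0.579 km

Take the compensation level at the base of the deeper column (depth z_c below the surface of column 1) and equate Σ ρ_i t_i down to z_c; mantle fills any gap and the z_c terms cancel.
Column 1: x×2230 + 36.37×2780 + (z_c − 36.37 − x)×3280
Column 2: 1.792×0 + 31.5×2870 + (z_c − 1.792 − 31.5)×3280
The z_c×3280 term appears on both sides and cancels. Collect the known terms of each column as K = Σ(ρt)_known − 3280 × (depth of known layers): K_1 = 101108.6 − 3280×36.37 = −18185; K_2 = 90405 − 3280×(1.792 + 31.5) = −18792.76.
Balance: K_1 − x×(3280 − 2230) = K_2, so x = (K_1 − K_2)/(3280 − 2230) = 607.76/1050 = 0.579 km.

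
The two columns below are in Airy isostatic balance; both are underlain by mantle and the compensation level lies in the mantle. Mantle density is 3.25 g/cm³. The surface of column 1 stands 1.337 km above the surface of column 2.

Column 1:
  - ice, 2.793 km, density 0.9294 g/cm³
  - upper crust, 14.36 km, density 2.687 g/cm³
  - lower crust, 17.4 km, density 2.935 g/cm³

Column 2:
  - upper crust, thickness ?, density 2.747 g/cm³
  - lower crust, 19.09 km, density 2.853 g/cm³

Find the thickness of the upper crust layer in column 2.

Take the compensation level at the base of the deeper column (depth z_c below the surface of column 1) and equate Σ ρ_i t_i down to z_c; mantle fills any gap and the z_c terms cancel.
Column 1: 2.793×0.9294 + 14.36×2.687 + 17.4×2.935 + (z_c − 34.553)×3.25
Column 2: 1.337×0 + x×2.747 + 19.09×2.853 + (z_c − 1.337 − 19.09 − x)×3.25
The z_c×3.25 term appears on both sides and cancels. Collect the known terms of each column as K = Σ(ρt)_known − 3.25 × (depth of known layers): K_1 = 92.2501342 − 3.25×34.553 = −20.0471158; K_2 = 54.46377 − 3.25×(1.337 + 19.09) = −11.92398.
Balance: K_1 = K_2 − x×(3.25 − 2.747), so x = (K_2 − K_1)/(3.25 − 2.747) = 8.12314/0.503 = 16.1 km.

16.1 km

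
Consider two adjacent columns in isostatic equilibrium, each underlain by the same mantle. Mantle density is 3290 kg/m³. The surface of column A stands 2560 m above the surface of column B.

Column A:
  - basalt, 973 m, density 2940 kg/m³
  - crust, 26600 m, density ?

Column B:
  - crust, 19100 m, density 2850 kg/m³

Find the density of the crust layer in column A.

2670 kg/m³

Take the compensation level at the base of the deeper column (depth z_c below the surface of column A) and equate Σ ρ_i t_i down to z_c; mantle fills any gap and the z_c terms cancel.
Column A: 973×2940 + 26600×ρ + (z_c − 27573)×3290
Column B: 2560×0 + 19100×2850 + (z_c − 2560 − 19100)×3290
The z_c×3290 term appears on both sides and cancels. Collect the known terms of each column as K = Σ(ρt)_known − 3290 × (depth of known layers): K_A = 2860620 − 3290×27573 = −87854550; K_B = 54435000 − 3290×(2560 + 19100) = −16826400.
Balance: K_A + 26600×ρ = K_B, so ρ = (K_B − K_A)/26600 = 71028200/26600 = 2670 kg/m³.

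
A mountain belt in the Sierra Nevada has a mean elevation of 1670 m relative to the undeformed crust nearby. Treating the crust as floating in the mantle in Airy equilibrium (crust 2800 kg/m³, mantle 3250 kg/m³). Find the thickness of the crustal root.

10400 m

Isostatic balance requires: the weight of the topography is balanced by the buoyancy of the root, ρ_c h = (ρ_m − ρ_c) r.
r = h · ρ_c / (ρ_m − ρ_c) = 1670 m × 2800 / (3250 − 2800) = 10400 m.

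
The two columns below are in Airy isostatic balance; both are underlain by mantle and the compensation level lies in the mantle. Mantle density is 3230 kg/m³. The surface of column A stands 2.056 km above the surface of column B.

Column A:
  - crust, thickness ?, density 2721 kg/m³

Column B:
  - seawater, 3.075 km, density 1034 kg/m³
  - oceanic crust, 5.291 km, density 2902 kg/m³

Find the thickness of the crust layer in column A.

29.7 km

Take the compensation level at the base of the deeper column (depth z_c below the surface of column A) and equate Σ ρ_i t_i down to z_c; mantle fills any gap and the z_c terms cancel.
Column A: x×2721 + (z_c − 0 − x)×3230
Column B: 2.056×0 + 3.075×1034 + 5.291×2902 + (z_c − 2.056 − 8.366)×3230
The z_c×3230 term appears on both sides and cancels. Collect the known terms of each column as K = Σ(ρt)_known − 3230 × (depth of known layers): K_A = 0 − 3230×0 = 0; K_B = 18534.032 − 3230×(2.056 + 8.366) = −15129.028.
Balance: K_A − x×(3230 − 2721) = K_B, so x = (K_A − K_B)/(3230 − 2721) = 15129/509 = 29.7 km.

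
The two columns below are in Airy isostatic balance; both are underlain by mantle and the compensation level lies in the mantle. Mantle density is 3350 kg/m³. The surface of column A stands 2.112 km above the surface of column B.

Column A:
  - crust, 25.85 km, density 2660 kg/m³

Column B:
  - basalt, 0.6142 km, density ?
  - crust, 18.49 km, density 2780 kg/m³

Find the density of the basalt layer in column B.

Take the compensation level at the base of the deeper column (depth z_c below the surface of column A) and equate Σ ρ_i t_i down to z_c; mantle fills any gap and the z_c terms cancel.
Column A: 25.85×2660 + (z_c − 25.85)×3350
Column B: 2.112×0 + 0.6142×ρ + 18.49×2780 + (z_c − 2.112 − 19.1042)×3350
The z_c×3350 term appears on both sides and cancels. Collect the known terms of each column as K = Σ(ρt)_known − 3350 × (depth of known layers): K_A = 68761 − 3350×25.85 = −17836.5; K_B = 51402.2 − 3350×(2.112 + 19.1042) = −19672.07.
Balance: K_A = K_B + 0.6142×ρ, so ρ = (K_A − K_B)/0.6142 = 1835.57/0.6142 = 2990 kg/m³.

2990 kg/m³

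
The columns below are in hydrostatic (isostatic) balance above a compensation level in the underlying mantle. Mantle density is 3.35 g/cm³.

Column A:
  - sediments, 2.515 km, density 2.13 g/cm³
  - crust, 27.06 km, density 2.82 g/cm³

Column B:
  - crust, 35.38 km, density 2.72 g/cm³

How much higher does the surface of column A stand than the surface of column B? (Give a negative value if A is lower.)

For any compensation level in the mantle, the mantle terms cancel and isostasy reduces to e = (Σt_A − Σt_B) − (Σ(ρt)_A − Σ(ρt)_B) / ρ_m.
Σt_A = 29.575 km; Σt_B = 35.38 km; Σ(ρt)_A = 81.66615; Σ(ρt)_B = 96.2336 (in km·g/cm³).
e = (29.575 − 35.38) − (81.66615 − 96.2336) / 3.35 = −1.46 km.

−1.46 km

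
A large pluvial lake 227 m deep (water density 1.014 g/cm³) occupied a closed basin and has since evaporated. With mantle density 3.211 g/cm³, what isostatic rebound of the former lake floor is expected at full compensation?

71.7 m

u = d ρ_w/ρ_m = 227 m × 1.014/3.211 = 71.7 m.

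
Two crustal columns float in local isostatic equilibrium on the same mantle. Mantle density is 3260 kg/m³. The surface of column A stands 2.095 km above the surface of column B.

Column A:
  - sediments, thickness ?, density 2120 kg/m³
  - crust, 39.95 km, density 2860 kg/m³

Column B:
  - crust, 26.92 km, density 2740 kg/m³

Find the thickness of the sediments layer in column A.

Take the compensation level at the base of the deeper column (depth z_c below the surface of column A) and equate Σ ρ_i t_i down to z_c; mantle fills any gap and the z_c terms cancel.
Column A: x×2120 + 39.95×2860 + (z_c − 39.95 − x)×3260
Column B: 2.095×0 + 26.92×2740 + (z_c − 2.095 − 26.92)×3260
The z_c×3260 term appears on both sides and cancels. Collect the known terms of each column as K = Σ(ρt)_known − 3260 × (depth of known layers): K_A = 114257 − 3260×39.95 = −15980; K_B = 73760.8 − 3260×(2.095 + 26.92) = −20828.1.
Balance: K_A − x×(3260 − 2120) = K_B, so x = (K_A − K_B)/(3260 − 2120) = 4848.1/1140 = 4.25 km.

4.25 km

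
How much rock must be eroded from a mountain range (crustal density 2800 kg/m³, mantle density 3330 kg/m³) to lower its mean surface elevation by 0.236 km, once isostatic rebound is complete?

1.48 km

Net drop Δ = e − u = e − e ρ_c/ρ_m = e (ρ_m − ρ_c)/ρ_m.
e = Δ ρ_m/(ρ_m − ρ_c) = 0.236 km × 3330/530 = 1.48 km.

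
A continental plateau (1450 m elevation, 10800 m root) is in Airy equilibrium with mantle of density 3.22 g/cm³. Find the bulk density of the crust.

2.84 g/cm³

ρ_c h = (ρ_m − ρ_c) r → ρ_c (h + r) = ρ_m r → ρ_c = ρ_m r / (h + r).
ρ_c = 3.22 × 10800 m / (1450 m + 10800 m) = 2.84 g/cm³.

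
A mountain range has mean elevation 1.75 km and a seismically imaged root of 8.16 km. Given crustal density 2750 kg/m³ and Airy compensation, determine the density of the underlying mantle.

Airy balance: ρ_c h = (ρ_m − ρ_c) r → ρ_m = ρ_c (1 + h/r).
ρ_m = 2750 × (1 + 1.75 km/8.16 km) = 3340 kg/m³.

3340 kg/m³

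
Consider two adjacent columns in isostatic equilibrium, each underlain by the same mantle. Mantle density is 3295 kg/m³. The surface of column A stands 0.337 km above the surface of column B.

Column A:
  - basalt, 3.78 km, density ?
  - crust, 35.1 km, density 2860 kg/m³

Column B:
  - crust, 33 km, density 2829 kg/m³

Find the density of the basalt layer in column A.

2970 kg/m³

Take the compensation level at the base of the deeper column (depth z_c below the surface of column A) and equate Σ ρ_i t_i down to z_c; mantle fills any gap and the z_c terms cancel.
Column A: 3.78×ρ + 35.1×2860 + (z_c − 38.88)×3295
Column B: 0.337×0 + 33×2829 + (z_c − 0.337 − 33)×3295
The z_c×3295 term appears on both sides and cancels. Collect the known terms of each column as K = Σ(ρt)_known − 3295 × (depth of known layers): K_A = 100386 − 3295×38.88 = −27723.6; K_B = 93357 − 3295×(0.337 + 33) = −16488.415.
Balance: K_A + 3.78×ρ = K_B, so ρ = (K_B − K_A)/3.78 = 11235.2/3.78 = 2970 kg/m³.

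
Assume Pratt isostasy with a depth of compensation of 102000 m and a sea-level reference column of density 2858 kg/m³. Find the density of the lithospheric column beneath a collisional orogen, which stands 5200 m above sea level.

2720 kg/m³

Pratt balance: ρ_ref D = ρ (D + h).
ρ = ρ_ref D/(D + h) = 2858 × 102000 m/(102000 m + 5200 m) = 2720 kg/m³.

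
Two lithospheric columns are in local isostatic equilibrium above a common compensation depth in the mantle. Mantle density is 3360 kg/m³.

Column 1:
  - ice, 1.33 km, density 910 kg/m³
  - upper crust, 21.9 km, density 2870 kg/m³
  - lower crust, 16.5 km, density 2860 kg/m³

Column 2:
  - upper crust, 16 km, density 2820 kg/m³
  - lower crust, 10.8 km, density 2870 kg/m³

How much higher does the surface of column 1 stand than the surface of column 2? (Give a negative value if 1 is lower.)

2.47 km

For any compensation level in the mantle, the mantle terms cancel and isostasy reduces to e = (Σt_1 − Σt_2) − (Σ(ρt)_1 − Σ(ρt)_2) / ρ_m.
Σt_1 = 39.73 km; Σt_2 = 26.8 km; Σ(ρt)_1 = 111253.3; Σ(ρt)_2 = 76116 (in km·kg/m³).
e = (39.73 − 26.8) − (111253.3 − 76116) / 3360 = 2.47 km.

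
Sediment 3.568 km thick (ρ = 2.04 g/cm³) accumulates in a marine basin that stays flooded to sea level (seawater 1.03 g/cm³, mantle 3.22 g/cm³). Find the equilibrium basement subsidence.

Submarine loading: the sediment displaces seawater, and the subsidence is in turn flooded, so s (ρ_m − ρ_w) = t (ρ_sed − ρ_w).
s = 3.568 km × (2.04 − 1.03) / (3.22 − 1.03) = 1.65 km.

1.65 km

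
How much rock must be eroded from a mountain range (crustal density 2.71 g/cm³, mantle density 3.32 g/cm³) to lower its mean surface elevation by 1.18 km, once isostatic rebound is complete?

6.42 km

Net drop Δ = e − u = e − e ρ_c/ρ_m = e (ρ_m − ρ_c)/ρ_m.
e = Δ ρ_m/(ρ_m − ρ_c) = 1.18 km × 3.32/0.61 = 6.42 km.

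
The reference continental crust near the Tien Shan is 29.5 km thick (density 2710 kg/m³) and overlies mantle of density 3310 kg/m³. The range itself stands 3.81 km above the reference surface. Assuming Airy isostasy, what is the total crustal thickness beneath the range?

Root depth r = h ρ_c / (ρ_m − ρ_c) = 3.81 km × 2710 / 600 = 17.21 km.
Total thickness = T + h + r = 29.5 km + 3.81 km + 17.21 km = 50.5 km.

50.5 km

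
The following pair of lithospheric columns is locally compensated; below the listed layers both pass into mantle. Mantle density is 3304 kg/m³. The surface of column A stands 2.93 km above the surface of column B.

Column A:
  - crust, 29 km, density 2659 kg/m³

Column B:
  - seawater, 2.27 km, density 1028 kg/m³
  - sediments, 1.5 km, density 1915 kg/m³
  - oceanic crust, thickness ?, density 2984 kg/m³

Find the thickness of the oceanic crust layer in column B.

5.54 km

Take the compensation level at the base of the deeper column (depth z_c below the surface of column A) and equate Σ ρ_i t_i down to z_c; mantle fills any gap and the z_c terms cancel.
Column A: 29×2659 + (z_c − 29)×3304
Column B: 2.93×0 + 2.27×1028 + 1.5×1915 + x×2984 + (z_c − 2.93 − 3.77 − x)×3304
The z_c×3304 term appears on both sides and cancels. Collect the known terms of each column as K = Σ(ρt)_known − 3304 × (depth of known layers): K_A = 77111 − 3304×29 = −18705; K_B = 5206.06 − 3304×(2.93 + 3.77) = −16930.74.
Balance: K_A = K_B − x×(3304 − 2984), so x = (K_B − K_A)/(3304 − 2984) = 1774.26/320 = 5.54 km.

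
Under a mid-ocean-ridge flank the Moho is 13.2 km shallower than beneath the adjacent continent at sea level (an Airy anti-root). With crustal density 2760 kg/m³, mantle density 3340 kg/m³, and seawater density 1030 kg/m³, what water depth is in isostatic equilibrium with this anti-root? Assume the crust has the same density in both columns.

Replacing a thickness d of crust by seawater at the top must be balanced by replacing crust with mantle at the base: d (ρ_c − ρ_w) = a (ρ_m − ρ_c).
d = a (ρ_m − ρ_c)/(ρ_c − ρ_w) = 13.2 km × 580/1730 = 4.43 km.

4.43 km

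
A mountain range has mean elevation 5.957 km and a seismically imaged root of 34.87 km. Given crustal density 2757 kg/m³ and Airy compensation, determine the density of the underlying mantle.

3230 kg/m³

Airy balance: ρ_c h = (ρ_m − ρ_c) r → ρ_m = ρ_c (1 + h/r).
ρ_m = 2757 × (1 + 5.957 km/34.87 km) = 3230 kg/m³.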